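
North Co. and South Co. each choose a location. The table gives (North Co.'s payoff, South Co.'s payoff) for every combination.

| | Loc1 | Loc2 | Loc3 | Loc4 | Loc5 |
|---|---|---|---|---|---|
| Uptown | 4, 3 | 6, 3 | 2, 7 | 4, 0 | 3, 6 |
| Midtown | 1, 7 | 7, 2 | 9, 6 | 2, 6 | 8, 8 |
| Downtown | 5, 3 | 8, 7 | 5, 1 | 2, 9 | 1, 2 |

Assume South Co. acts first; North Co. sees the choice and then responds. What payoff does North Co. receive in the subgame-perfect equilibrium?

8

Solve by backward induction (South Co. leads).
- Loc1 → North Co. plays Downtown (best of 4, 1, 5); South Co. gets 3.
- Loc2 → North Co. plays Downtown (best of 6, 7, 8); South Co. gets 7.
- Loc3 → North Co. plays Midtown (best of 2, 9, 5); South Co. gets 6.
- Loc4 → North Co. plays Uptown (best of 4, 2, 2); South Co. gets 0.
- Loc5 → North Co. plays Midtown (best of 3, 8, 1); South Co. gets 8.
South Co.'s induced payoffs are 3, 7, 6, 0, 8, so South Co. commits to Loc5. Subgame-perfect outcome: (Midtown, Loc5) with payoffs (8, 8).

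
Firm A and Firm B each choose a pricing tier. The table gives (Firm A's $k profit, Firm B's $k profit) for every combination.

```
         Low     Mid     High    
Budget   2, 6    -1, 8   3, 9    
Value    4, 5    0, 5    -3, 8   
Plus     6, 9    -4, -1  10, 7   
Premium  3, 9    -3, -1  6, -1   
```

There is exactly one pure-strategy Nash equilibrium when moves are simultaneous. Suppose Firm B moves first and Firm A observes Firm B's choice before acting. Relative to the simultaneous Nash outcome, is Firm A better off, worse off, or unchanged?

Backward induction with Firm B moving first.
- Low: BR = Plus, leader payoff 9.
- Mid: BR = Value, leader payoff 5.
- High: BR = Plus, leader payoff 7.
Among 9, 5, 7, the best is 9 at Low. Subgame-perfect outcome: (Plus, Low) with payoffs (6, 9).
Under simultaneous play:
Firm A's best replies: Low→Plus; Mid→Value; High→Plus.
Firm B's best replies: Budget→High; Value→High; Plus→Low; Premium→Low.
The unique mutual best reply is (Plus, Low), giving (6, 9).
Firm A earns 6 sequentially versus 6 at the Nash outcome: unchanged.

unchanged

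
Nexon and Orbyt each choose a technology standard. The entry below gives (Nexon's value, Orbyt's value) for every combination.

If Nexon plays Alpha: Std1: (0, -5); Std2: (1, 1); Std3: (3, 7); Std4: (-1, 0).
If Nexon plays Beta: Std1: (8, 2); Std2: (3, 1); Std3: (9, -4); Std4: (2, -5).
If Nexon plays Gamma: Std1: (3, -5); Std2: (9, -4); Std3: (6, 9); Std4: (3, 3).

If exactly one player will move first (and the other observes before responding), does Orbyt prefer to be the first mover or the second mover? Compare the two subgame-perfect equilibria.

If Nexon leads: Orbyt's best replies are Alpha→Std3, Beta→Std1, Gamma→Std3; Nexon's induced payoffs 3, 8, 6; outcome (Beta, Std1), payoffs (8, 2).
If Orbyt leads: Nexon's best replies are Std1→Beta, Std2→Gamma, Std3→Beta, Std4→Gamma; Orbyt's induced payoffs 2, -4, -4, 3; outcome (Gamma, Std4), payoffs (3, 3).
Orbyt gets 3 moving first and 2 moving second, so Orbyt prefers to move first.

first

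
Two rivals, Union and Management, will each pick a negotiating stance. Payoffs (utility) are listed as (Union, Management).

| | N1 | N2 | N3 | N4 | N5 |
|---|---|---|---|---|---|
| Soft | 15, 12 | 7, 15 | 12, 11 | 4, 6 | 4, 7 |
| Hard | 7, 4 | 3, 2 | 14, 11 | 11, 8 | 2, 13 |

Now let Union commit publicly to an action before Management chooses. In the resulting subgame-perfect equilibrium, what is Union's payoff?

Backward induction with Union moving first.
- Soft: Management compares 12, 15, 11, 6, 7 and picks N2; Union would get 7.
- Hard: Management compares 4, 2, 11, 8, 13 and picks N5; Union would get 2.
Union's induced payoffs are 7, 2, so Union commits to Soft. Subgame-perfect outcome: (Soft, N2) with payoffs (7, 15).

7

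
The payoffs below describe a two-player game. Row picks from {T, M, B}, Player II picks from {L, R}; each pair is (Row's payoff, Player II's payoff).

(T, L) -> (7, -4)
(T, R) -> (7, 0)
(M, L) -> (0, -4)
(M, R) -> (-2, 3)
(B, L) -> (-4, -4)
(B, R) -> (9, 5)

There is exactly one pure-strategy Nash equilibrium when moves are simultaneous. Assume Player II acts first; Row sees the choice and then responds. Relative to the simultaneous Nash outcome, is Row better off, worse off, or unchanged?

Work backward from Row's decision.
- L → Row plays T (best of 7, 0, -4); Player II gets -4.
- R → Row plays B (best of 7, -2, 9); Player II gets 5.
Among -4, 5, the best is 5 at R. Subgame-perfect outcome: (B, R) with payoffs (9, 5).
For the simultaneous game, intersect best replies.
Row's best replies: L→T; R→B.
Player II's best replies: T→R; M→R; B→R.
The unique mutual best reply is (B, R), giving (9, 5).
Row earns 9 sequentially versus 9 at the Nash outcome: unchanged.

unchanged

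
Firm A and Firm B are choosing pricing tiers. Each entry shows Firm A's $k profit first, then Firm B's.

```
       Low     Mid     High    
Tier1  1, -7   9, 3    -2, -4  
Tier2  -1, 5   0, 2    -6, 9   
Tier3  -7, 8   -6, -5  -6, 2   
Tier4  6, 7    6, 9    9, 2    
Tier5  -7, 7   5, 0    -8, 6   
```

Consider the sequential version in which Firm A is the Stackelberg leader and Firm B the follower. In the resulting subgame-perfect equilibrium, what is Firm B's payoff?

3

Work backward from Firm B's decision.
- Tier1: BR = Mid, leader payoff 9.
- Tier2: BR = High, leader payoff -6.
- Tier3: BR = Low, leader payoff -7.
- Tier4: BR = Mid, leader payoff 6.
- Tier5: BR = Low, leader payoff -7.
Among 9, -6, -7, 6, -7, the best is 9 at Tier1. Subgame-perfect outcome: (Tier1, Mid) with payoffs (9, 3).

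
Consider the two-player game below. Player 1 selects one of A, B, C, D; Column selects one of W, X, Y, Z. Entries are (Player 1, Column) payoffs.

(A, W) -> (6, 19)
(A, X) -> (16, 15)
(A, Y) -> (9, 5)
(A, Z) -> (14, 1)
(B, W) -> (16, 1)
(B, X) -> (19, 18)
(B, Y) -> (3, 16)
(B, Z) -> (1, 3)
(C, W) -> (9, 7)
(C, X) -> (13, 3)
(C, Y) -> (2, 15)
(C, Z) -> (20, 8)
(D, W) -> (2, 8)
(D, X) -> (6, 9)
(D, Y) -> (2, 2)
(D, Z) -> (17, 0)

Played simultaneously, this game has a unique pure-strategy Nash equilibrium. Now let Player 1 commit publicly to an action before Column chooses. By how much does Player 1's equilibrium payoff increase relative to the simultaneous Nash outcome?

Solve by backward induction (Player 1 leads).
- A → Column plays W (best of 19, 15, 5, 1); Player 1 gets 6.
- B → Column plays X (best of 1, 18, 16, 3); Player 1 gets 19.
- C → Column plays Y (best of 7, 3, 15, 8); Player 1 gets 2.
- D → Column plays X (best of 8, 9, 2, 0); Player 1 gets 6.
Player 1's induced payoffs are 6, 19, 2, 6, so Player 1 commits to B. Subgame-perfect outcome: (B, X) with payoffs (19, 18).
Under simultaneous play:
Player 1's best replies: W→B; X→B; Y→A; Z→C.
Column's best replies: A→W; B→X; C→Y; D→X.
Only (B, X) has each player best-responding; Nash payoffs (19, 18).
Player 1's commitment gain: 19 − 19 = 0.

0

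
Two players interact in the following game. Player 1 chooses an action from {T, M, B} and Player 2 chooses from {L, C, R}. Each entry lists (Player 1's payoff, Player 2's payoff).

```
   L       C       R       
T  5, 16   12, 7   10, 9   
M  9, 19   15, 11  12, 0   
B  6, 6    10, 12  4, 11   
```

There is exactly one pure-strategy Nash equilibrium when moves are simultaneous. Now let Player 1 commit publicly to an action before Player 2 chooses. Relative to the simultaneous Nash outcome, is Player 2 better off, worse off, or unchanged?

worse off

Work backward from Player 2's decision.
- T → Player 2 plays L (best of 16, 7, 9); Player 1 gets 5.
- M → Player 2 plays L (best of 19, 11, 0); Player 1 gets 9.
- B → Player 2 plays C (best of 6, 12, 11); Player 1 gets 10.
Player 1's induced payoffs are 5, 9, 10, so Player 1 commits to B. Subgame-perfect outcome: (B, C) with payoffs (10, 12).
Under simultaneous play:
Player 1's best replies: L→M; C→M; R→M.
Player 2's best replies: T→L; M→L; B→C.
Only (M, L) has each player best-responding; Nash payoffs (9, 19).
Player 2 earns 12 sequentially versus 19 at the Nash outcome: worse off.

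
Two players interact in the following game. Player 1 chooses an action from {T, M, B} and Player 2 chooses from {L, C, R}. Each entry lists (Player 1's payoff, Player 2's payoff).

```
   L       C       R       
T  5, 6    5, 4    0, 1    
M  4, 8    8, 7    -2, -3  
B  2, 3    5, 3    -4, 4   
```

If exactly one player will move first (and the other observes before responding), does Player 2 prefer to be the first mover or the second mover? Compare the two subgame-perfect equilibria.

first

If Player 1 leads: Player 2's best replies are T→L, M→L, B→R; Player 1's induced payoffs 5, 4, -4; outcome (T, L), payoffs (5, 6).
If Player 2 leads: Player 1's best replies are L→T, C→M, R→T; Player 2's induced payoffs 6, 7, 1; outcome (M, C), payoffs (8, 7).
Player 2 gets 7 moving first and 6 moving second, so Player 2 prefers to move first.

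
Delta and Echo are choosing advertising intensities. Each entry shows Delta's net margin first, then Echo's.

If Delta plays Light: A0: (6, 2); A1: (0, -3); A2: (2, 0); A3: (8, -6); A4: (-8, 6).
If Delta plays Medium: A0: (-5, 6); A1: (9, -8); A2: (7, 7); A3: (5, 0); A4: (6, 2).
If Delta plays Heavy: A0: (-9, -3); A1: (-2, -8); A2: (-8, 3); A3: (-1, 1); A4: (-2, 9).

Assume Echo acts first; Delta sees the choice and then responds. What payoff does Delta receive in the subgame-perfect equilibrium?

7

Work backward from Delta's decision.
- A0: Delta compares 6, -5, -9 and picks Light; Echo would get 2.
- A1: Delta compares 0, 9, -2 and picks Medium; Echo would get -8.
- A2: Delta compares 2, 7, -8 and picks Medium; Echo would get 7.
- A3: Delta compares 8, 5, -1 and picks Light; Echo would get -6.
- A4: Delta compares -8, 6, -2 and picks Medium; Echo would get 2.
Among 2, -8, 7, -6, 2, the best is 7 at A2. Subgame-perfect outcome: (Medium, A2) with payoffs (7, 7).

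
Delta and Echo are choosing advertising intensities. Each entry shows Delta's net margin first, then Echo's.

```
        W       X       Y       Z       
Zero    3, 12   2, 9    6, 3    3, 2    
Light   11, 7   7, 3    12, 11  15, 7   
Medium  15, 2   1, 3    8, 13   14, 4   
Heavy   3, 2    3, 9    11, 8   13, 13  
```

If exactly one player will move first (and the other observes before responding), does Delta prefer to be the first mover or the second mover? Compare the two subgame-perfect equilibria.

If Delta leads: Echo's best replies are Zero→W, Light→Y, Medium→Y, Heavy→Z; Delta's induced payoffs 3, 12, 8, 13; outcome (Heavy, Z), payoffs (13, 13).
If Echo leads: Delta's best replies are W→Medium, X→Light, Y→Light, Z→Light; Echo's induced payoffs 2, 3, 11, 7; outcome (Light, Y), payoffs (12, 11).
Delta gets 13 moving first and 12 moving second, so Delta prefers to move first.

first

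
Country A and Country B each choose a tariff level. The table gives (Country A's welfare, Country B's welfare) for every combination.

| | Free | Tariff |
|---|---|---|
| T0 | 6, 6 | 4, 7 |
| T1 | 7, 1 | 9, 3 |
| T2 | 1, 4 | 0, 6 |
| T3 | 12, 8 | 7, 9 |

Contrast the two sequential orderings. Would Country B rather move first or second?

If Country A leads: Country B's best replies are T0→Tariff, T1→Tariff, T2→Tariff, T3→Tariff; Country A's induced payoffs 4, 9, 0, 7; outcome (T1, Tariff), payoffs (9, 3).
If Country B leads: Country A's best replies are Free→T3, Tariff→T1; Country B's induced payoffs 8, 3; outcome (T3, Free), payoffs (12, 8).
Country B gets 8 moving first and 3 moving second, so Country B prefers to move first.

first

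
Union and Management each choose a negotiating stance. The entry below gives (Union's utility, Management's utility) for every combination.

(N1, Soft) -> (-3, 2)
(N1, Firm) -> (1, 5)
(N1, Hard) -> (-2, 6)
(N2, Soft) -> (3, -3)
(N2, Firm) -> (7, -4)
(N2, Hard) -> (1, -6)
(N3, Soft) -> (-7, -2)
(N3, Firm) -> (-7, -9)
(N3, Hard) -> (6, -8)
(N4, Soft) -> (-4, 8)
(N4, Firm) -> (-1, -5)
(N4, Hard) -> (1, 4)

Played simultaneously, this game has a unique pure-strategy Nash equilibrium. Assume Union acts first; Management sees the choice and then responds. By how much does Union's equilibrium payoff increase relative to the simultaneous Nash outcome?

Work backward from Management's decision.
- N1: Management compares 2, 5, 6 and picks Hard; Union would get -2.
- N2: Management compares -3, -4, -6 and picks Soft; Union would get 3.
- N3: Management compares -2, -9, -8 and picks Soft; Union would get -7.
- N4: Management compares 8, -5, 4 and picks Soft; Union would get -4.
Maximizing over -2, 3, -7, -4, Union chooses N2. Subgame-perfect outcome: (N2, Soft) with payoffs (3, -3).
Under simultaneous play:
Union's best replies: Soft→N2; Firm→N2; Hard→N3.
Management's best replies: N1→Hard; N2→Soft; N3→Soft; N4→Soft.
The unique mutual best reply is (N2, Soft), giving (3, -3).
Union's commitment gain: 3 − 3 = 0.

0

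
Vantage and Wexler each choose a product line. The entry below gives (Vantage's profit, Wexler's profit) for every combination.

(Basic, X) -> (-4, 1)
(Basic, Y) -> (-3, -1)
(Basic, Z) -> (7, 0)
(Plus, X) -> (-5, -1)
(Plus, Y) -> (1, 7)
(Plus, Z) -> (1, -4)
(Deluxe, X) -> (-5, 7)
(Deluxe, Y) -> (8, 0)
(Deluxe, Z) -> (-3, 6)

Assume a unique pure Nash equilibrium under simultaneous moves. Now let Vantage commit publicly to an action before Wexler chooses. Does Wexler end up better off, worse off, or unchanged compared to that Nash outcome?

better off

Solve by backward induction (Vantage leads).
- Basic → Wexler plays X (best of 1, -1, 0); Vantage gets -4.
- Plus → Wexler plays Y (best of -1, 7, -4); Vantage gets 1.
- Deluxe → Wexler plays X (best of 7, 0, 6); Vantage gets -5.
Vantage's induced payoffs are -4, 1, -5, so Vantage commits to Plus. Subgame-perfect outcome: (Plus, Y) with payoffs (1, 7).
For the simultaneous game, intersect best replies.
Vantage's best replies: X→Basic; Y→Deluxe; Z→Basic.
Wexler's best replies: Basic→X; Plus→Y; Deluxe→X.
Only (Basic, X) has each player best-responding; Nash payoffs (-4, 1).
Wexler earns 7 sequentially versus 1 at the Nash outcome: better off.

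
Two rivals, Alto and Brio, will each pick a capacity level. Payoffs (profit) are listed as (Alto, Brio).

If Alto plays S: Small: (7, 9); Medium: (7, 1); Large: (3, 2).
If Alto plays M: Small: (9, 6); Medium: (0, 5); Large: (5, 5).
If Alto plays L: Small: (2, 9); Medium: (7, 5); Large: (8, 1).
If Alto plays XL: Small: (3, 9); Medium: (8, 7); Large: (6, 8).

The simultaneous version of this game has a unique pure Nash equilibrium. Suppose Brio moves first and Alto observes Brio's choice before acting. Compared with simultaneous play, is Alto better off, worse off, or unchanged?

Backward induction with Brio moving first.
- Small → Alto plays M (best of 7, 9, 2, 3); Brio gets 6.
- Medium → Alto plays XL (best of 7, 0, 7, 8); Brio gets 7.
- Large → Alto plays L (best of 3, 5, 8, 6); Brio gets 1.
Maximizing over 6, 7, 1, Brio chooses Medium. Subgame-perfect outcome: (XL, Medium) with payoffs (8, 7).
Now find the simultaneous Nash equilibrium.
Alto's best replies: Small→M; Medium→XL; Large→L.
Brio's best replies: S→Small; M→Small; L→Small; XL→Small.
Only (M, Small) has each player best-responding; Nash payoffs (9, 6).
Alto earns 8 sequentially versus 9 at the Nash outcome: worse off.

worse off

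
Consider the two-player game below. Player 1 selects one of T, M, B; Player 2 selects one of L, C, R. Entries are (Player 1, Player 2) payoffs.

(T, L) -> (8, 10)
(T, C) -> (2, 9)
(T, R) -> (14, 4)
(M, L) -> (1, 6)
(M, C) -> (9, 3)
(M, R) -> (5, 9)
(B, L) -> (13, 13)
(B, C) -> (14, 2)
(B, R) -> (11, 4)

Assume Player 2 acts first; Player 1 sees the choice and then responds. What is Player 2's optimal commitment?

L

Work backward from Player 1's decision.
- L → Player 1 plays B (best of 8, 1, 13); Player 2 gets 13.
- C → Player 1 plays B (best of 2, 9, 14); Player 2 gets 2.
- R → Player 1 plays T (best of 14, 5, 11); Player 2 gets 4.
Among 13, 2, 4, the best is 13 at L. Subgame-perfect outcome: (B, L) with payoffs (13, 13).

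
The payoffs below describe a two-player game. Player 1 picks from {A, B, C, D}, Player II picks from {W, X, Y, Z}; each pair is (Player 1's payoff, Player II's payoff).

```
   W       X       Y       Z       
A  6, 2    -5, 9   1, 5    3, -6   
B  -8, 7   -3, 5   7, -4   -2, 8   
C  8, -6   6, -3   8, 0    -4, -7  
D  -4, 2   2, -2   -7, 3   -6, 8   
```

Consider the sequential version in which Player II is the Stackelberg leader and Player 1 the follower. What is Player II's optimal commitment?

Player 1 best-responds to each possible Player II move:
- W → Player 1 plays C (best of 6, -8, 8, -4); Player II gets -6.
- X → Player 1 plays C (best of -5, -3, 6, 2); Player II gets -3.
- Y → Player 1 plays C (best of 1, 7, 8, -7); Player II gets 0.
- Z → Player 1 plays A (best of 3, -2, -4, -6); Player II gets -6.
Maximizing over -6, -3, 0, -6, Player II chooses Y. Subgame-perfect outcome: (C, Y) with payoffs (8, 0).

Y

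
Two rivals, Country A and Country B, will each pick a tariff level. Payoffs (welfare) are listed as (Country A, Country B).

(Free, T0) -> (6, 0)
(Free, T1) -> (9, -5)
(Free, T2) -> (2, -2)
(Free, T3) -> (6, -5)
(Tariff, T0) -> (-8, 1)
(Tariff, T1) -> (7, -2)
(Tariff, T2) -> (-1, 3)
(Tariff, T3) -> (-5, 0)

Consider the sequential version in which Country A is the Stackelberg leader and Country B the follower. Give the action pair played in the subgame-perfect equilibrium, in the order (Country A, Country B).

Country B best-responds to each possible Country A move:
- Free: Country B compares 0, -5, -2, -5 and picks T0; Country A would get 6.
- Tariff: Country B compares 1, -2, 3, 0 and picks T2; Country A would get -1.
Country A's induced payoffs are 6, -1, so Country A commits to Free. Subgame-perfect outcome: (Free, T0) with payoffs (6, 0).

(Free, T0)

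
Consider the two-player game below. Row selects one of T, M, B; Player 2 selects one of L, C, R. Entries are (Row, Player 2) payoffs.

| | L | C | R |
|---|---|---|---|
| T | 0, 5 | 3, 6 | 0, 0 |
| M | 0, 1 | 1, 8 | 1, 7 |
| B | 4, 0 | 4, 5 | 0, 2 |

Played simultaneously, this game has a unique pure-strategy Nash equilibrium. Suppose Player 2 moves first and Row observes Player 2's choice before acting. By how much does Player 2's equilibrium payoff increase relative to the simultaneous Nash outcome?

2

Row best-responds to each possible Player 2 move:
- L → Row plays B (best of 0, 0, 4); Player 2 gets 0.
- C → Row plays B (best of 3, 1, 4); Player 2 gets 5.
- R → Row plays M (best of 0, 1, 0); Player 2 gets 7.
Among 0, 5, 7, the best is 7 at R. Subgame-perfect outcome: (M, R) with payoffs (1, 7).
Now find the simultaneous Nash equilibrium.
Row's best replies: L→B; C→B; R→M.
Player 2's best replies: T→C; M→C; B→C.
Only (B, C) has each player best-responding; Nash payoffs (4, 5).
Player 2's commitment gain: 7 − 5 = 2.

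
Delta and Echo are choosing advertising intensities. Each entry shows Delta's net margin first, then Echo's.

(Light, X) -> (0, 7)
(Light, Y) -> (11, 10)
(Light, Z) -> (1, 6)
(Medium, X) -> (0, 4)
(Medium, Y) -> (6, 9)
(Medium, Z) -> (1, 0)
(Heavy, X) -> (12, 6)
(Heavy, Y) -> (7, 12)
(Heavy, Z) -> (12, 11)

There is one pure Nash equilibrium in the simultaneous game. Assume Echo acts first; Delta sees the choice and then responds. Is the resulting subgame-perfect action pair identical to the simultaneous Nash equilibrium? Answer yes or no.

no

Delta best-responds to each possible Echo move:
- X: Delta compares 0, 0, 12 and picks Heavy; Echo would get 6.
- Y: Delta compares 11, 6, 7 and picks Light; Echo would get 10.
- Z: Delta compares 1, 1, 12 and picks Heavy; Echo would get 11.
Maximizing over 6, 10, 11, Echo chooses Z. Subgame-perfect outcome: (Heavy, Z) with payoffs (12, 11).
Under simultaneous play:
Delta's best replies: X→Heavy; Y→Light; Z→Heavy.
Echo's best replies: Light→Y; Medium→Y; Heavy→Y.
The unique mutual best reply is (Light, Y), giving (11, 10).
Sequential outcome (Heavy, Z) differs from the Nash profile (Light, Y).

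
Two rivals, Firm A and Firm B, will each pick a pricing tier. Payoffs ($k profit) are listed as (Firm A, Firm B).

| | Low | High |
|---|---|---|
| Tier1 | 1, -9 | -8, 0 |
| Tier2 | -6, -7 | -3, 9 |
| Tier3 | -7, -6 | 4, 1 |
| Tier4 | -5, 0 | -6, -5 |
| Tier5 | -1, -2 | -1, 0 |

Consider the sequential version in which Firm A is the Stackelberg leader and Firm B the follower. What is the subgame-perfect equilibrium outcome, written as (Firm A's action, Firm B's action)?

Work backward from Firm B's decision.
- Tier1: Firm B compares -9, 0 and picks High; Firm A would get -8.
- Tier2: Firm B compares -7, 9 and picks High; Firm A would get -3.
- Tier3: Firm B compares -6, 1 and picks High; Firm A would get 4.
- Tier4: Firm B compares 0, -5 and picks Low; Firm A would get -5.
- Tier5: Firm B compares -2, 0 and picks High; Firm A would get -1.
Among -8, -3, 4, -5, -1, the best is 4 at Tier3. Subgame-perfect outcome: (Tier3, High) with payoffs (4, 1).

(Tier3, High)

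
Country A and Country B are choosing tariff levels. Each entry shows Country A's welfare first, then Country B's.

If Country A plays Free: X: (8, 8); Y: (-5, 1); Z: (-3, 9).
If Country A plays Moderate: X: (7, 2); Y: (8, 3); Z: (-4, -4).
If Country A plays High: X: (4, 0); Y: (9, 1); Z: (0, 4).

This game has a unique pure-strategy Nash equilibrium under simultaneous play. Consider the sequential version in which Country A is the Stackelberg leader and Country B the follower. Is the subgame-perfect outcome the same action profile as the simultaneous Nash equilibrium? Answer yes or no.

no

Country B best-responds to each possible Country A move:
- Free: BR = Z, leader payoff -3.
- Moderate: BR = Y, leader payoff 8.
- High: BR = Z, leader payoff 0.
Among -3, 8, 0, the best is 8 at Moderate. Subgame-perfect outcome: (Moderate, Y) with payoffs (8, 3).
Under simultaneous play:
Country A's best replies: X→Free; Y→High; Z→High.
Country B's best replies: Free→Z; Moderate→Y; High→Z.
The unique mutual best reply is (High, Z), giving (0, 4).
Sequential outcome (Moderate, Y) differs from the Nash profile (High, Z).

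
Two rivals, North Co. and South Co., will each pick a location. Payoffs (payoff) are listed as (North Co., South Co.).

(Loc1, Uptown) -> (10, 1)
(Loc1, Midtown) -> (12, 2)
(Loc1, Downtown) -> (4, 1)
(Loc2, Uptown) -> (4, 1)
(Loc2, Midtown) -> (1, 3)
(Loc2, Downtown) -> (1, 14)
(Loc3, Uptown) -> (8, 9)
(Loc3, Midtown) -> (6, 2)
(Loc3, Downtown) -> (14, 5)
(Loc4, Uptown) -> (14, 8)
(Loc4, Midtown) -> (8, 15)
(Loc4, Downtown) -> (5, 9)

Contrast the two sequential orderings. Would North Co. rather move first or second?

If North Co. leads: South Co.'s best replies are Loc1→Midtown, Loc2→Downtown, Loc3→Uptown, Loc4→Midtown; North Co.'s induced payoffs 12, 1, 8, 8; outcome (Loc1, Midtown), payoffs (12, 2).
If South Co. leads: North Co.'s best replies are Uptown→Loc4, Midtown→Loc1, Downtown→Loc3; South Co.'s induced payoffs 8, 2, 5; outcome (Loc4, Uptown), payoffs (14, 8).
North Co. gets 12 moving first and 14 moving second, so North Co. prefers to move second.

second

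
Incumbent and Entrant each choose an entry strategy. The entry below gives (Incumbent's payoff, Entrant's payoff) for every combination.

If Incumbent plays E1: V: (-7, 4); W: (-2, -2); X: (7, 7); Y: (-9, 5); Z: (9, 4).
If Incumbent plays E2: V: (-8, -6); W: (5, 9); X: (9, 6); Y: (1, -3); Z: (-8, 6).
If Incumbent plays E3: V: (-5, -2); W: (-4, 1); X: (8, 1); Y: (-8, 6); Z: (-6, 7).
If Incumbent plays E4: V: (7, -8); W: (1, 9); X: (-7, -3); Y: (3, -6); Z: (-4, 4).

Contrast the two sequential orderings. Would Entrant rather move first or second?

first

If Incumbent leads: Entrant's best replies are E1→X, E2→W, E3→Z, E4→W; Incumbent's induced payoffs 7, 5, -6, 1; outcome (E1, X), payoffs (7, 7).
If Entrant leads: Incumbent's best replies are V→E4, W→E2, X→E2, Y→E4, Z→E1; Entrant's induced payoffs -8, 9, 6, -6, 4; outcome (E2, W), payoffs (5, 9).
Entrant gets 9 moving first and 7 moving second, so Entrant prefers to move first.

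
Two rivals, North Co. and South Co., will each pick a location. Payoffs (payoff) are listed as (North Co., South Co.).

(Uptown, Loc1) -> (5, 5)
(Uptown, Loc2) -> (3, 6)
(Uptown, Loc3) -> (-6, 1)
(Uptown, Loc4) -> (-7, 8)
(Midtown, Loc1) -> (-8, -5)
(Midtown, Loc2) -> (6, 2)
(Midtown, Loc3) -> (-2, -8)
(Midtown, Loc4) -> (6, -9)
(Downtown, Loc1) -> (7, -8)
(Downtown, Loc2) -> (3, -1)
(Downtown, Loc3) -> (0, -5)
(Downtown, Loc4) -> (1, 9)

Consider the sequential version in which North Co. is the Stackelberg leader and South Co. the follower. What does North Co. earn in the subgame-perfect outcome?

South Co. best-responds to each possible North Co. move:
- Uptown: South Co. compares 5, 6, 1, 8 and picks Loc4; North Co. would get -7.
- Midtown: South Co. compares -5, 2, -8, -9 and picks Loc2; North Co. would get 6.
- Downtown: South Co. compares -8, -1, -5, 9 and picks Loc4; North Co. would get 1.
North Co.'s induced payoffs are -7, 6, 1, so North Co. commits to Midtown. Subgame-perfect outcome: (Midtown, Loc2) with payoffs (6, 2).

6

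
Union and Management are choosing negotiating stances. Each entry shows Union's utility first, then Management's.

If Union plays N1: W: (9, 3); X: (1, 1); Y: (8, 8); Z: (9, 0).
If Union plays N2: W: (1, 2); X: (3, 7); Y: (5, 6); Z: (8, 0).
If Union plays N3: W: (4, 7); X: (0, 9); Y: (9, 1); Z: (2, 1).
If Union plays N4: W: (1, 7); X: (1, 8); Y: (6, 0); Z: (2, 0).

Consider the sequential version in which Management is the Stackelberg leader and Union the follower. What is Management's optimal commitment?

Union best-responds to each possible Management move:
- W: BR = N1, leader payoff 3.
- X: BR = N2, leader payoff 7.
- Y: BR = N3, leader payoff 1.
- Z: BR = N1, leader payoff 0.
Maximizing over 3, 7, 1, 0, Management chooses X. Subgame-perfect outcome: (N2, X) with payoffs (3, 7).

X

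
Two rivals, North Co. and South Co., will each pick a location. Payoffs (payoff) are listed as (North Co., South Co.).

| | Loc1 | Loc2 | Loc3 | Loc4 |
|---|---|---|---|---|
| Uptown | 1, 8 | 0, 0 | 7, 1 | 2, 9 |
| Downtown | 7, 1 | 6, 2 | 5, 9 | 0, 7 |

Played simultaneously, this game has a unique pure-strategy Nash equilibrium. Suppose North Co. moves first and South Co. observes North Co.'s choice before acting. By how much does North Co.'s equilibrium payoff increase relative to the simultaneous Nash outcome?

3

Solve by backward induction (North Co. leads).
- Uptown: BR = Loc4, leader payoff 2.
- Downtown: BR = Loc3, leader payoff 5.
Among 2, 5, the best is 5 at Downtown. Subgame-perfect outcome: (Downtown, Loc3) with payoffs (5, 9).
For the simultaneous game, intersect best replies.
North Co.'s best replies: Loc1→Downtown; Loc2→Downtown; Loc3→Uptown; Loc4→Uptown.
South Co.'s best replies: Uptown→Loc4; Downtown→Loc3.
Only (Uptown, Loc4) has each player best-responding; Nash payoffs (2, 9).
North Co.'s commitment gain: 5 − 2 = 3.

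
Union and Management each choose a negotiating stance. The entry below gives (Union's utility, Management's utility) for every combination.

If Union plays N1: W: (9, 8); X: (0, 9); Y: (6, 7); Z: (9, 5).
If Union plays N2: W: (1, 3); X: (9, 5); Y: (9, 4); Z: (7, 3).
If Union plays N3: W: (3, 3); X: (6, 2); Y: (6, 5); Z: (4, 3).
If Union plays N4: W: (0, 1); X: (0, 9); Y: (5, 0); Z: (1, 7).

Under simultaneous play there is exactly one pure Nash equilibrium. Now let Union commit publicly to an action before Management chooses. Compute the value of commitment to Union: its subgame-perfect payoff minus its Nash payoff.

Management best-responds to each possible Union move:
- N1 → Management plays X (best of 8, 9, 7, 5); Union gets 0.
- N2 → Management plays X (best of 3, 5, 4, 3); Union gets 9.
- N3 → Management plays Y (best of 3, 2, 5, 3); Union gets 6.
- N4 → Management plays X (best of 1, 9, 0, 7); Union gets 0.
Union's induced payoffs are 0, 9, 6, 0, so Union commits to N2. Subgame-perfect outcome: (N2, X) with payoffs (9, 5).
For the simultaneous game, intersect best replies.
Union's best replies: W→N1; X→N2; Y→N2; Z→N1.
Management's best replies: N1→X; N2→X; N3→Y; N4→X.
Only (N2, X) has each player best-responding; Nash payoffs (9, 5).
Union's commitment gain: 9 − 9 = 0.

0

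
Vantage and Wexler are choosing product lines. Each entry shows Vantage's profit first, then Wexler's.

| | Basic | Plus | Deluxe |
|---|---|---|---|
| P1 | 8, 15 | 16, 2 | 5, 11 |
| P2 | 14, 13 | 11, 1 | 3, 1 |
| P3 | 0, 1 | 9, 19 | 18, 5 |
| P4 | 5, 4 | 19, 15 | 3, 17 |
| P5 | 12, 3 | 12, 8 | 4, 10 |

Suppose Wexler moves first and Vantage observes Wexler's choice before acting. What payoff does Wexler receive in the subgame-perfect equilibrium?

15

Work backward from Vantage's decision.
- Basic: BR = P2, leader payoff 13.
- Plus: BR = P4, leader payoff 15.
- Deluxe: BR = P3, leader payoff 5.
Among 13, 15, 5, the best is 15 at Plus. Subgame-perfect outcome: (P4, Plus) with payoffs (19, 15).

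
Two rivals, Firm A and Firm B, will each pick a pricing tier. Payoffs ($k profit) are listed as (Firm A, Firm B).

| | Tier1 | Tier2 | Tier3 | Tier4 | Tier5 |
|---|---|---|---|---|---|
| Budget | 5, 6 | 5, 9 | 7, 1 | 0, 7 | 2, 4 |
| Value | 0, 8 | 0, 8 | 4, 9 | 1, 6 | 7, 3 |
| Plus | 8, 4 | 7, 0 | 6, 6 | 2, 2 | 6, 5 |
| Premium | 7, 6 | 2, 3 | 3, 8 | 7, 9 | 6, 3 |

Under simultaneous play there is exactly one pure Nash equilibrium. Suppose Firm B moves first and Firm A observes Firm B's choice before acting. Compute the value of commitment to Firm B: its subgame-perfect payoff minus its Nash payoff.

0

Solve by backward induction (Firm B leads).
- Tier1 → Firm A plays Plus (best of 5, 0, 8, 7); Firm B gets 4.
- Tier2 → Firm A plays Plus (best of 5, 0, 7, 2); Firm B gets 0.
- Tier3 → Firm A plays Budget (best of 7, 4, 6, 3); Firm B gets 1.
- Tier4 → Firm A plays Premium (best of 0, 1, 2, 7); Firm B gets 9.
- Tier5 → Firm A plays Value (best of 2, 7, 6, 6); Firm B gets 3.
Maximizing over 4, 0, 1, 9, 3, Firm B chooses Tier4. Subgame-perfect outcome: (Premium, Tier4) with payoffs (7, 9).
Now find the simultaneous Nash equilibrium.
Firm A's best replies: Tier1→Plus; Tier2→Plus; Tier3→Budget; Tier4→Premium; Tier5→Value.
Firm B's best replies: Budget→Tier2; Value→Tier3; Plus→Tier3; Premium→Tier4.
The unique mutual best reply is (Premium, Tier4), giving (7, 9).
Firm B's commitment gain: 9 − 9 = 0.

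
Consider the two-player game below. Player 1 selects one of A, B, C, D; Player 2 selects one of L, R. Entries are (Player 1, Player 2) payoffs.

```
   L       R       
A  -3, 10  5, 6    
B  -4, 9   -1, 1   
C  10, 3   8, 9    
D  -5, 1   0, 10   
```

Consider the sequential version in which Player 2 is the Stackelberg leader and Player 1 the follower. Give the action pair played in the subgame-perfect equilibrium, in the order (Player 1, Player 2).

(C, R)

Backward induction with Player 2 moving first.
- L → Player 1 plays C (best of -3, -4, 10, -5); Player 2 gets 3.
- R → Player 1 plays C (best of 5, -1, 8, 0); Player 2 gets 9.
Player 2's induced payoffs are 3, 9, so Player 2 commits to R. Subgame-perfect outcome: (C, R) with payoffs (8, 9).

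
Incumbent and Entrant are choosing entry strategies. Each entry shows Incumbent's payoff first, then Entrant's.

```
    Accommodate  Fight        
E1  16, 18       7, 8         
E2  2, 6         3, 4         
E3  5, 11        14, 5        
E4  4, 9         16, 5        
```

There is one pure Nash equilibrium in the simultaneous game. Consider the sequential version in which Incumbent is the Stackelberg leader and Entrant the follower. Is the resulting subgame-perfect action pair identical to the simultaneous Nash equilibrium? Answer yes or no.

yes

Entrant best-responds to each possible Incumbent move:
- E1 → Entrant plays Accommodate (best of 18, 8); Incumbent gets 16.
- E2 → Entrant plays Accommodate (best of 6, 4); Incumbent gets 2.
- E3 → Entrant plays Accommodate (best of 11, 5); Incumbent gets 5.
- E4 → Entrant plays Accommodate (best of 9, 5); Incumbent gets 4.
Among 16, 2, 5, 4, the best is 16 at E1. Subgame-perfect outcome: (E1, Accommodate) with payoffs (16, 18).
For the simultaneous game, intersect best replies.
Incumbent's best replies: Accommodate→E1; Fight→E4.
Entrant's best replies: E1→Accommodate; E2→Accommodate; E3→Accommodate; E4→Accommodate.
Only (E1, Accommodate) has each player best-responding; Nash payoffs (16, 18).
Sequential outcome (E1, Accommodate) coincides with the Nash profile (E1, Accommodate).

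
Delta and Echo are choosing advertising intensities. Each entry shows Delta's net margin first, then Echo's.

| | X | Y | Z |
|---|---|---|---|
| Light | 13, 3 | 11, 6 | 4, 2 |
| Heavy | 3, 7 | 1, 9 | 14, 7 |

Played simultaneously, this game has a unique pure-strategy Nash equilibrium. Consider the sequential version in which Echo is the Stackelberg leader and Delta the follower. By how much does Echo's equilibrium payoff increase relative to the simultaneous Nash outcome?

Solve by backward induction (Echo leads).
- X: BR = Light, leader payoff 3.
- Y: BR = Light, leader payoff 6.
- Z: BR = Heavy, leader payoff 7.
Echo's induced payoffs are 3, 6, 7, so Echo commits to Z. Subgame-perfect outcome: (Heavy, Z) with payoffs (14, 7).
For the simultaneous game, intersect best replies.
Delta's best replies: X→Light; Y→Light; Z→Heavy.
Echo's best replies: Light→Y; Heavy→Y.
Only (Light, Y) has each player best-responding; Nash payoffs (11, 6).
Echo's commitment gain: 7 − 6 = 1.

1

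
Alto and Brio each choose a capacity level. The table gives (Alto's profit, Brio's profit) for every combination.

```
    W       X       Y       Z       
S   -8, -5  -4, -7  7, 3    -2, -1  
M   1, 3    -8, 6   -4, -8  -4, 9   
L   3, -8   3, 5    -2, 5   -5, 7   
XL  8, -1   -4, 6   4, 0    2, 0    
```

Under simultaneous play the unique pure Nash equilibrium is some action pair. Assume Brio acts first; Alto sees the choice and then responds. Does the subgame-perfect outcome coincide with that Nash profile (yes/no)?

Backward induction with Brio moving first.
- W → Alto plays XL (best of -8, 1, 3, 8); Brio gets -1.
- X → Alto plays L (best of -4, -8, 3, -4); Brio gets 5.
- Y → Alto plays S (best of 7, -4, -2, 4); Brio gets 3.
- Z → Alto plays XL (best of -2, -4, -5, 2); Brio gets 0.
Among -1, 5, 3, 0, the best is 5 at X. Subgame-perfect outcome: (L, X) with payoffs (3, 5).
For the simultaneous game, intersect best replies.
Alto's best replies: W→XL; X→L; Y→S; Z→XL.
Brio's best replies: S→Y; M→Z; L→Z; XL→X.
The unique mutual best reply is (S, Y), giving (7, 3).
Sequential outcome (L, X) differs from the Nash profile (S, Y).

no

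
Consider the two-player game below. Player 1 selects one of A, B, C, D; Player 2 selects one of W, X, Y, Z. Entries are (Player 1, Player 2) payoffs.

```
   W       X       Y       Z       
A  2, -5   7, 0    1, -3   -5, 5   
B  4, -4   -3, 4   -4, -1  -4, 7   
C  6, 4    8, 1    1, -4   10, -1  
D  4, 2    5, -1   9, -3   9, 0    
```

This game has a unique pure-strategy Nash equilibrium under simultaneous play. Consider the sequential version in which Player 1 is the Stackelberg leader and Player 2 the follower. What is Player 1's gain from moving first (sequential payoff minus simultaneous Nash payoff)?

Solve by backward induction (Player 1 leads).
- A: Player 2 compares -5, 0, -3, 5 and picks Z; Player 1 would get -5.
- B: Player 2 compares -4, 4, -1, 7 and picks Z; Player 1 would get -4.
- C: Player 2 compares 4, 1, -4, -1 and picks W; Player 1 would get 6.
- D: Player 2 compares 2, -1, -3, 0 and picks W; Player 1 would get 4.
Among -5, -4, 6, 4, the best is 6 at C. Subgame-perfect outcome: (C, W) with payoffs (6, 4).
Under simultaneous play:
Player 1's best replies: W→C; X→C; Y→D; Z→C.
Player 2's best replies: A→Z; B→Z; C→W; D→W.
The unique mutual best reply is (C, W), giving (6, 4).
Player 1's commitment gain: 6 − 6 = 0.

0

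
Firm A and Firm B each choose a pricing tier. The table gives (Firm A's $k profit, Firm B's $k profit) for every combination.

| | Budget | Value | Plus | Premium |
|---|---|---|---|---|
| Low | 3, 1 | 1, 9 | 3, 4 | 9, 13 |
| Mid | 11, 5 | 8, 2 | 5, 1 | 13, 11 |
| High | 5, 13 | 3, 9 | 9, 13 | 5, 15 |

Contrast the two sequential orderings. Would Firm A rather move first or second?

first

If Firm A leads: Firm B's best replies are Low→Premium, Mid→Premium, High→Premium; Firm A's induced payoffs 9, 13, 5; outcome (Mid, Premium), payoffs (13, 11).
If Firm B leads: Firm A's best replies are Budget→Mid, Value→Mid, Plus→High, Premium→Mid; Firm B's induced payoffs 5, 2, 13, 11; outcome (High, Plus), payoffs (9, 13).
Firm A gets 13 moving first and 9 moving second, so Firm A prefers to move first.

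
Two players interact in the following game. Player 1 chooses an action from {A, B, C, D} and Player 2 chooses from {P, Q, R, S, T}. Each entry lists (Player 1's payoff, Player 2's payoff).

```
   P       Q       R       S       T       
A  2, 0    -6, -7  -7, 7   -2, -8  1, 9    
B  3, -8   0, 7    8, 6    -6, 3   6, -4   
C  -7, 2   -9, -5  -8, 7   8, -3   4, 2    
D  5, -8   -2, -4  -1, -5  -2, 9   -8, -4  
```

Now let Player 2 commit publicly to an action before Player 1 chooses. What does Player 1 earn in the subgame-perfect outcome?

0

Work backward from Player 1's decision.
- P: BR = D, leader payoff -8.
- Q: BR = B, leader payoff 7.
- R: BR = B, leader payoff 6.
- S: BR = C, leader payoff -3.
- T: BR = B, leader payoff -4.
Maximizing over -8, 7, 6, -3, -4, Player 2 chooses Q. Subgame-perfect outcome: (B, Q) with payoffs (0, 7).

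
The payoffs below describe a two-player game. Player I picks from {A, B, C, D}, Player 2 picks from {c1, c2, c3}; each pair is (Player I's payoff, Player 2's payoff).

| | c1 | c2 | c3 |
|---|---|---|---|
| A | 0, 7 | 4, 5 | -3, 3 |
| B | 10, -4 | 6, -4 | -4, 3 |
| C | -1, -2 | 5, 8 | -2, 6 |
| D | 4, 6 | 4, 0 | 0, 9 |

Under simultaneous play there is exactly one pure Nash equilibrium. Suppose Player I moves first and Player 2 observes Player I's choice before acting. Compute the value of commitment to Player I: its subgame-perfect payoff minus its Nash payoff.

5

Work backward from Player 2's decision.
- A → Player 2 plays c1 (best of 7, 5, 3); Player I gets 0.
- B → Player 2 plays c3 (best of -4, -4, 3); Player I gets -4.
- C → Player 2 plays c2 (best of -2, 8, 6); Player I gets 5.
- D → Player 2 plays c3 (best of 6, 0, 9); Player I gets 0.
Maximizing over 0, -4, 5, 0, Player I chooses C. Subgame-perfect outcome: (C, c2) with payoffs (5, 8).
Under simultaneous play:
Player I's best replies: c1→B; c2→B; c3→D.
Player 2's best replies: A→c1; B→c3; C→c2; D→c3.
The unique mutual best reply is (D, c3), giving (0, 9).
Player I's commitment gain: 5 − 0 = 5.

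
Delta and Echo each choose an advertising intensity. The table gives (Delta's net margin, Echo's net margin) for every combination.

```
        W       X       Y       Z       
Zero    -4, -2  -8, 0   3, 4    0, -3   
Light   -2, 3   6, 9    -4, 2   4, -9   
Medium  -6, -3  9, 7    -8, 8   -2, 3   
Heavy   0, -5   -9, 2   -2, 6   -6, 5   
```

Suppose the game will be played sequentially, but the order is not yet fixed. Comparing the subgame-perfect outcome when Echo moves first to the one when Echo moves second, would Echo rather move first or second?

If Delta leads: Echo's best replies are Zero→Y, Light→X, Medium→Y, Heavy→Y; Delta's induced payoffs 3, 6, -8, -2; outcome (Light, X), payoffs (6, 9).
If Echo leads: Delta's best replies are W→Heavy, X→Medium, Y→Zero, Z→Light; Echo's induced payoffs -5, 7, 4, -9; outcome (Medium, X), payoffs (9, 7).
Echo gets 7 moving first and 9 moving second, so Echo prefers to move second.

second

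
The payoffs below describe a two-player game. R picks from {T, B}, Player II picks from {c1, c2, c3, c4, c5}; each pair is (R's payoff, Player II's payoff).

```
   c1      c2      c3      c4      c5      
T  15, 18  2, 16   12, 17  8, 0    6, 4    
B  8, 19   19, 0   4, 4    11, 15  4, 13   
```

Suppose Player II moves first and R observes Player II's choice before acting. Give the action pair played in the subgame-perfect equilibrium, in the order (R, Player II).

(T, c1)

Work backward from R's decision.
- c1 → R plays T (best of 15, 8); Player II gets 18.
- c2 → R plays B (best of 2, 19); Player II gets 0.
- c3 → R plays T (best of 12, 4); Player II gets 17.
- c4 → R plays B (best of 8, 11); Player II gets 15.
- c5 → R plays T (best of 6, 4); Player II gets 4.
Among 18, 0, 17, 15, 4, the best is 18 at c1. Subgame-perfect outcome: (T, c1) with payoffs (15, 18).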